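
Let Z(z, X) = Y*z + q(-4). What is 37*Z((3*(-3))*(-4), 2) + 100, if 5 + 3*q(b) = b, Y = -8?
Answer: -10667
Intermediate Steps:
q(b) = -5/3 + b/3
Z(z, X) = -3 - 8*z (Z(z, X) = -8*z + (-5/3 + (1/3)*(-4)) = -8*z + (-5/3 - 4/3) = -8*z - 3 = -3 - 8*z)
37*Z((3*(-3))*(-4), 2) + 100 = 37*(-3 - 8*3*(-3)*(-4)) + 100 = 37*(-3 - (-72)*(-4)) + 100 = 37*(-3 - 8*36) + 100 = 37*(-3 - 288) + 100 = 37*(-291) + 100 = -10767 + 100 = -10667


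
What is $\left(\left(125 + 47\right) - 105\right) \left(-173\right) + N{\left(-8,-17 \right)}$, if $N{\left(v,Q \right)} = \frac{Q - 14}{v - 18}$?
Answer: $- \frac{301335}{26} \approx -11590.0$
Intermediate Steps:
$N{\left(v,Q \right)} = \frac{-14 + Q}{-18 + v}$
$\left(\left(125 + 47\right) - 105\right) \left(-173\right) + N{\left(-8,-17 \right)} = \left(\left(125 + 47\right) - 105\right) \left(-173\right) + \frac{-14 - 17}{-18 - 8} = \left(172 - 105\right) \left(-173\right) + \frac{1}{-26} \left(-31\right) = 67 \left(-173\right) - - \frac{31}{26} = -11591 + \frac{31}{26} = - \frac{301335}{26}$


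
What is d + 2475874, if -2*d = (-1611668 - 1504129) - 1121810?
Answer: 9189355/2 ≈ 4.5947e+6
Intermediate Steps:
d = 4237607/2 (d = -((-1611668 - 1504129) - 1121810)/2 = -(-3115797 - 1121810)/2 = -1/2*(-4237607) = 4237607/2 ≈ 2.1188e+6)
d + 2475874 = 4237607/2 + 2475874 = 9189355/2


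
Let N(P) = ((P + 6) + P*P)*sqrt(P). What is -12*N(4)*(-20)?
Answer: 12480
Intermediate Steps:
N(P) = sqrt(P)*(6 + P + P**2) (N(P) = ((6 + P) + P**2)*sqrt(P) = (6 + P + P**2)*sqrt(P) = sqrt(P)*(6 + P + P**2))
-12*N(4)*(-20) = -12*sqrt(4)*(6 + 4 + 4**2)*(-20) = -24*(6 + 4 + 16)*(-20) = -24*26*(-20) = -12*52*(-20) = -624*(-20) = 12480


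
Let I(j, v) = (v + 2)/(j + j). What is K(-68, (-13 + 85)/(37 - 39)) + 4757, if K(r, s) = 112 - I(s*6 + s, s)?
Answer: 1226971/252 ≈ 4868.9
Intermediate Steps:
I(j, v) = (2 + v)/(2*j) (I(j, v) = (2 + v)/((2*j)) = (2 + v)*(1/(2*j)) = (2 + v)/(2*j))
K(r, s) = 112 - (2 + s)/(14*s) (K(r, s) = 112 - (2 + s)/(2*(s*6 + s)) = 112 - (2 + s)/(2*(6*s + s)) = 112 - (2 + s)/(2*(7*s)) = 112 - 1/(7*s)*(2 + s)/2 = 112 - (2 + s)/(14*s))
K(-68, (-13 + 85)/(37 - 39)) + 4757 = (-2 + 1567*((-13 + 85)/(37 - 39)))/(14*(((-13 + 85)/(37 - 39)))) + 4757 = (-2 + 1567*(72/(-2)))/(14*((72/(-2)))) + 4757 = (-2 + 1567*(72*(-1/2)))/(14*((72*(-1/2)))) + 4757 = (1/14)*(-2 + 1567*(-36))/(-36) + 4757 = (1/14)*(-1/36)*(-2 - 56412) + 4757 = (1/14)*(-1/36)*(-56414) + 4757 = 28207/252 + 4757 = 1226971/252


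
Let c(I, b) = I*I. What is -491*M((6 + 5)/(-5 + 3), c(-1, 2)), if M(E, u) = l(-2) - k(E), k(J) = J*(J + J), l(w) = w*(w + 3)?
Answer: 61375/2 ≈ 30688.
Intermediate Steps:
c(I, b) = I²
l(w) = w*(3 + w)
k(J) = 2*J² (k(J) = J*(2*J) = 2*J²)
M(E, u) = -2 - 2*E² (M(E, u) = -2*(3 - 2) - 2*E² = -2*1 - 2*E² = -2 - 2*E²)
-491*M((6 + 5)/(-5 + 3), c(-1, 2)) = -491*(-2 - 2*(6 + 5)²/(-5 + 3)²) = -491*(-2 - 2*(11/(-2))²) = -491*(-2 - 2*(11*(-½))²) = -491*(-2 - 2*(-11/2)²) = -491*(-2 - 2*121/4) = -491*(-2 - 121/2) = -491*(-125/2) = 61375/2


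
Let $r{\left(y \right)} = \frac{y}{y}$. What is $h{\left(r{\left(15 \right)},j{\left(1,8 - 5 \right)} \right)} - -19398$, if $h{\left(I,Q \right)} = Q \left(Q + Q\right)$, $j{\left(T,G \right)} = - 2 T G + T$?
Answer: $19448$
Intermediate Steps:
$j{\left(T,G \right)} = T - 2 G T$ ($j{\left(T,G \right)} = - 2 G T + T = T - 2 G T$)
$r{\left(y \right)} = 1$
$h{\left(I,Q \right)} = 2 Q^{2}$ ($h{\left(I,Q \right)} = Q 2 Q = 2 Q^{2}$)
$h{\left(r{\left(15 \right)},j{\left(1,8 - 5 \right)} \right)} - -19398 = 2 \left(1 \left(1 - 2 \left(8 - 5\right)\right)\right)^{2} - -19398 = 2 \left(1 \left(1 - 2 \left(8 - 5\right)\right)\right)^{2} + 19398 = 2 \left(1 \left(1 - 6\right)\right)^{2} + 19398 = 2 \left(1 \left(-5\right)\right)^{2} + 19398 = 2 \left(-5\right)^{2} + 19398 = 2 \cdot 25 + 19398 = 50 + 19398 = 19448$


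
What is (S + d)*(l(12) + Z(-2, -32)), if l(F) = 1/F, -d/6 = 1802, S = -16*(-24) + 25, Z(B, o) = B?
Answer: 239269/12 ≈ 19939.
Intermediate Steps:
S = 409 (S = 384 + 25 = 409)
d = -10812 (d = -6*1802 = -10812)
(S + d)*(l(12) + Z(-2, -32)) = (409 - 10812)*(1/12 - 2) = -10403*(1/12 - 2) = -10403*(-23/12) = 239269/12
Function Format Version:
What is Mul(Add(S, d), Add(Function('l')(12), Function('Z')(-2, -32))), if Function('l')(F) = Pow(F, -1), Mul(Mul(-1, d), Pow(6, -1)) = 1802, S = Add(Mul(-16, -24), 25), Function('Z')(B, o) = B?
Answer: Rational(239269, 12) ≈ 19939.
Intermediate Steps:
S = 409 (S = Add(384, 25) = 409)
d = -10812 (d = Mul(-6, 1802) = -10812)
Mul(Add(S, d), Add(Function('l')(12), Function('Z')(-2, -32))) = Mul(Add(409, -10812), Add(Pow(12, -1), -2)) = Mul(-10403, Add(Rational(1, 12), -2)) = Mul(-10403, Rational(-23, 12)) = Rational(239269, 12)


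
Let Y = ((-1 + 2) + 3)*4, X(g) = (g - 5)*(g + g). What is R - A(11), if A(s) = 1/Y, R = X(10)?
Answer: 1599/16 ≈ 99.938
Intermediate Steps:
X(g) = 2*g*(-5 + g) (X(g) = (-5 + g)*(2*g) = 2*g*(-5 + g))
Y = 16 (Y = (1 + 3)*4 = 4*4 = 16)
R = 100 (R = 2*10*(-5 + 10) = 2*10*5 = 100)
A(s) = 1/16
R - A(11) = 100 - 1*1/16 = 100 - 1/16 = 1599/16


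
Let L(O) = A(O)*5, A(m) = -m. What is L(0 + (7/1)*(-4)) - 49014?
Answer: -48874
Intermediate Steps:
L(O) = -5*O (L(O) = -O*5 = -5*O)
L(0 + (7/1)*(-4)) - 49014 = -5*(0 + (7/1)*(-4)) - 49014 = -5*(0 + (7*1)*(-4)) - 49014 = -5*(0 + 7*(-4)) - 49014 = -5*(0 - 28) - 49014 = -5*(-28) - 49014 = 140 - 49014 = -48874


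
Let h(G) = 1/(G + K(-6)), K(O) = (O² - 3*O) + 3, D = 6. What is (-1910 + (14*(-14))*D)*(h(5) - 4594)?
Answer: 439488061/31 ≈ 1.4177e+7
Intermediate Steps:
K(O) = 3 + O² - 3*O
h(G) = 1/(57 + G) (h(G) = 1/(G + (3 + (-6)² - 3*(-6))) = 1/(G + (3 + 36 + 18)) = 1/(G + 57) = 1/(57 + G))
(-1910 + (14*(-14))*D)*(h(5) - 4594) = (-1910 + (14*(-14))*6)*(1/(57 + 5) - 4594) = (-1910 - 196*6)*(1/62 - 4594) = (-1910 - 1176)*(1/62 - 4594) = -3086*(-284827/62) = 439488061/31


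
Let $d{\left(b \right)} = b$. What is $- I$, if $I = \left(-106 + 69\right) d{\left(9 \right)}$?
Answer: $333$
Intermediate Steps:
$I = -333$ ($I = \left(-106 + 69\right) 9 = \left(-37\right) 9 = -333$)
$- I = \left(-1\right) \left(-333\right) = 333$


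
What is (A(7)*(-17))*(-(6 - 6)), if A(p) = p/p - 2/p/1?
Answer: 0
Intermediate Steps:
A(p) = 1 - 2/p (A(p) = 1 - 2/p*1 = 1 - 2/p)
(A(7)*(-17))*(-(6 - 6)) = (((-2 + 7)/7)*(-17))*(-(6 - 6)) = (((1/7)*5)*(-17))*(-1*0) = ((5/7)*(-17))*0 = -85/7*0 = 0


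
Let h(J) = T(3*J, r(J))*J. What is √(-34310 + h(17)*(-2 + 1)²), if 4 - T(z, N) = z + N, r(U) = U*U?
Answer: I*√40022 ≈ 200.05*I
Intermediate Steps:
r(U) = U²
T(z, N) = 4 - N - z (T(z, N) = 4 - (z + N) = 4 - (N + z) = 4 + (-N - z) = 4 - N - z)
h(J) = J*(4 - J² - 3*J) (h(J) = (4 - J² - 3*J)*J = J*(4 - J² - 3*J))
√(-34310 + h(17)*(-2 + 1)²) = √(-34310 + (17*(4 - 1*17² - 3*17))*(-2 + 1)²) = √(-34310 + (17*(4 - 1*289 - 51))*(-1)²) = √(-34310 + (17*(4 - 289 - 51))*1) = √(-34310 + (17*(-336))*1) = √(-34310 - 5712*1) = √(-34310 - 5712) = √(-40022) = I*√40022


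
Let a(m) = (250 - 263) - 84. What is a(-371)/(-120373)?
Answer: 97/120373 ≈ 0.00080583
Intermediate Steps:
a(m) = -97 (a(m) = -13 - 84 = -97)
a(-371)/(-120373) = -97/(-120373) = -97*(-1/120373) = 97/120373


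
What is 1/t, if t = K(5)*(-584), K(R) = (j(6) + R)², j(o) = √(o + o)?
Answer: -37/98696 + 5*√3/24674 ≈ -2.3902e-5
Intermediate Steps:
j(o) = √2*√o (j(o) = √(2*o) = √2*√o)
K(R) = (R + 2*√3)² (K(R) = (√2*√6 + R)² = (2*√3 + R)² = (R + 2*√3)²)
t = -584*(5 + 2*√3)² (t = (5 + 2*√3)²*(-584) = -584*(5 + 2*√3)² ≈ -41838.)
1/t = 1/(-21608 - 11680*√3)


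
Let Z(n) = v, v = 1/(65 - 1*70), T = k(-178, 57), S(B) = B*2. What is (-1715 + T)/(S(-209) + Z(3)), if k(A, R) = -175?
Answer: 3150/697 ≈ 4.5194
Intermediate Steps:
S(B) = 2*B
T = -175
v = -⅕ (v = 1/(65 - 70) = 1/(-5) = -⅕ ≈ -0.20000)
Z(n) = -⅕
(-1715 + T)/(S(-209) + Z(3)) = (-1715 - 175)/(2*(-209) - ⅕) = -1890/(-418 - ⅕) = -1890/(-2091/5) = -1890*(-5/2091) = 3150/697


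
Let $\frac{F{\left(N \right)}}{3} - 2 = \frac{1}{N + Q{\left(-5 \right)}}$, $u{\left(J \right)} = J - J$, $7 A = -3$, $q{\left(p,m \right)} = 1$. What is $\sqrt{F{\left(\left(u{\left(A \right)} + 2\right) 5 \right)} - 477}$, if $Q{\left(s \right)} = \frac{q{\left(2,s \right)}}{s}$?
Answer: $\frac{62 i \sqrt{6}}{7} \approx 21.695 i$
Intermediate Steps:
$A = - \frac{3}{7}$ ($A = \frac{1}{7} \left(-3\right) = - \frac{3}{7} \approx -0.42857$)
$u{\left(J \right)} = 0$
$Q{\left(s \right)} = \frac{1}{s}$ ($Q{\left(s \right)} = 1 \frac{1}{s} = \frac{1}{s}$)
$F{\left(N \right)} = 6 + \frac{3}{- \frac{1}{5} + N}$ ($F{\left(N \right)} = 6 + \frac{3}{N + \frac{1}{-5}} = 6 + \frac{3}{N - \frac{1}{5}} = 6 + \frac{3}{- \frac{1}{5} + N}$)
$\sqrt{F{\left(\left(u{\left(A \right)} + 2\right) 5 \right)} - 477} = \sqrt{\frac{3 \left(3 + 10 \left(0 + 2\right) 5\right)}{-1 + 5 \left(0 + 2\right) 5} - 477} = \sqrt{\frac{3 \left(3 + 10 \cdot 2 \cdot 5\right)}{-1 + 5 \cdot 2 \cdot 5} - 477} = \sqrt{\frac{3 \left(3 + 10 \cdot 10\right)}{-1 + 5 \cdot 10} - 477} = \sqrt{\frac{3 \left(3 + 100\right)}{-1 + 50} - 477} = \sqrt{3 \cdot \frac{1}{49} \cdot 103 - 477} = \sqrt{\frac{309}{49} - 477} = \sqrt{- \frac{23064}{49}} = \frac{62 i \sqrt{6}}{7}$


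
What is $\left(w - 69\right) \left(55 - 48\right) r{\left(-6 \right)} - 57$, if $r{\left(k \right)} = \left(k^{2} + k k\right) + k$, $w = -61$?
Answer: $-60117$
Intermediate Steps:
$r{\left(k \right)} = k + 2 k^{2}$ ($r{\left(k \right)} = \left(k^{2} + k^{2}\right) + k = 2 k^{2} + k = k + 2 k^{2}$)
$\left(w - 69\right) \left(55 - 48\right) r{\left(-6 \right)} - 57 = \left(-61 - 69\right) \left(55 - 48\right) \left(- 6 \left(1 + 2 \left(-6\right)\right)\right) - 57 = \left(-130\right) 7 \left(- 6 \left(1 - 12\right)\right) - 57 = - 910 \left(\left(-6\right) \left(-11\right)\right) - 57 = \left(-910\right) 66 - 57 = -60060 - 57 = -60117$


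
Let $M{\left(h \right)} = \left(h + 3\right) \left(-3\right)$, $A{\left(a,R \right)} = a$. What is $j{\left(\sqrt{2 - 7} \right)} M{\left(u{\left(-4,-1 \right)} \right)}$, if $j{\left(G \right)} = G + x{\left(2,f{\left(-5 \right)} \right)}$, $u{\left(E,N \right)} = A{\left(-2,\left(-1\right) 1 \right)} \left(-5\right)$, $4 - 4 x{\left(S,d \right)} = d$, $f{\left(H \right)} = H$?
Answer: $- \frac{351}{4} - 39 i \sqrt{5} \approx -87.75 - 87.207 i$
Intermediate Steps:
$x{\left(S,d \right)} = 1 - \frac{d}{4}$
$u{\left(E,N \right)} = 10$ ($u{\left(E,N \right)} = \left(-2\right) \left(-5\right) = 10$)
$M{\left(h \right)} = -9 - 3 h$ ($M{\left(h \right)} = \left(3 + h\right) \left(-3\right) = -9 - 3 h$)
$j{\left(G \right)} = \frac{9}{4} + G$ ($j{\left(G \right)} = G + \left(1 - - \frac{5}{4}\right) = G + \left(1 + \frac{5}{4}\right) = G + \frac{9}{4} = \frac{9}{4} + G$)
$j{\left(\sqrt{2 - 7} \right)} M{\left(u{\left(-4,-1 \right)} \right)} = \left(\frac{9}{4} + \sqrt{2 - 7}\right) \left(-9 - 30\right) = \left(\frac{9}{4} + \sqrt{-5}\right) \left(-9 - 30\right) = \left(\frac{9}{4} + i \sqrt{5}\right) \left(-39\right) = - \frac{351}{4} - 39 i \sqrt{5}$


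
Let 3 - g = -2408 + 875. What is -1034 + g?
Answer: 502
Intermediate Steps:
g = 1536 (g = 3 - (-2408 + 875) = 3 - 1*(-1533) = 3 + 1533 = 1536)
-1034 + g = -1034 + 1536 = 502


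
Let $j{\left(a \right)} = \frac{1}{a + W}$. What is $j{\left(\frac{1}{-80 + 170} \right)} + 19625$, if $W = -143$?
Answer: $\frac{252554035}{12869} \approx 19625.0$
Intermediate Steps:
$j{\left(a \right)} = \frac{1}{-143 + a}$ ($j{\left(a \right)} = \frac{1}{a - 143} = \frac{1}{-143 + a}$)
$j{\left(\frac{1}{-80 + 170} \right)} + 19625 = \frac{1}{-143 + \frac{1}{-80 + 170}} + 19625 = \frac{1}{-143 + \frac{1}{90}} + 19625 = \frac{1}{- \frac{12869}{90}} + 19625 = - \frac{90}{12869} + 19625 = \frac{252554035}{12869}$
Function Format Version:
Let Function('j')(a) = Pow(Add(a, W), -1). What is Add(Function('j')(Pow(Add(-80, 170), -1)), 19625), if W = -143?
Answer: Rational(252554035, 12869) ≈ 19625.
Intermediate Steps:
Function('j')(a) = Pow(Add(-143, a), -1) (Function('j')(a) = Pow(Add(a, -143), -1) = Pow(Add(-143, a), -1))
Add(Function('j')(Pow(Add(-80, 170), -1)), 19625) = Add(Pow(Add(-143, Pow(Add(-80, 170), -1)), -1), 19625) = Add(Pow(Add(-143, Pow(90, -1)), -1), 19625) = Add(Pow(Add(-143, Rational(1, 90)), -1), 19625) = Add(Pow(Rational(-12869, 90), -1), 19625) = Add(Rational(-90, 12869), 19625) = Rational(252554035, 12869)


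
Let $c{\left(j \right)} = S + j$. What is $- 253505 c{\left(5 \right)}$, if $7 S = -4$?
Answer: $-1122665$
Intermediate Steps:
$S = - \frac{4}{7}$ ($S = \frac{1}{7} \left(-4\right) = - \frac{4}{7} \approx -0.57143$)
$c{\left(j \right)} = - \frac{4}{7} + j$
$- 253505 c{\left(5 \right)} = - 253505 \left(- \frac{4}{7} + 5\right) = \left(-253505\right) \frac{31}{7} = -1122665$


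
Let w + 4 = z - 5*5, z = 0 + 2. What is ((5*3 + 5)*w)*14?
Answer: -7560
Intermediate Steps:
z = 2
w = -27 (w = -4 + (2 - 5*5) = -4 + (2 - 25) = -4 - 23 = -27)
((5*3 + 5)*w)*14 = ((5*3 + 5)*(-27))*14 = ((15 + 5)*(-27))*14 = (20*(-27))*14 = -540*14 = -7560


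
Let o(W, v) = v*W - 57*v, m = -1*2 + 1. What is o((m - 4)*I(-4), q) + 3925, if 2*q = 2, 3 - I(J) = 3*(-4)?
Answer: 3793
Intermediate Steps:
I(J) = 15 (I(J) = 3 - 3*(-4) = 3 - 1*(-12) = 3 + 12 = 15)
m = -1 (m = -2 + 1 = -1)
q = 1 (q = (1/2)*2 = 1)
o(W, v) = -57*v + W*v (o(W, v) = W*v - 57*v = -57*v + W*v)
o((m - 4)*I(-4), q) + 3925 = 1*(-57 + (-1 - 4)*15) + 3925 = 1*(-57 - 5*15) + 3925 = 1*(-57 - 75) + 3925 = 1*(-132) + 3925 = -132 + 3925 = 3793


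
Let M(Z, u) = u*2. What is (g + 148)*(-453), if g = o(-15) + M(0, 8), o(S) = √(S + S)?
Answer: -74292 - 453*I*√30 ≈ -74292.0 - 2481.2*I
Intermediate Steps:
o(S) = √2*√S (o(S) = √(2*S) = √2*√S)
M(Z, u) = 2*u
g = 16 + I*√30 (g = √2*√(-15) + 2*8 = √2*(I*√15) + 16 = I*√30 + 16 = 16 + I*√30 ≈ 16.0 + 5.4772*I)
(g + 148)*(-453) = ((16 + I*√30) + 148)*(-453) = (164 + I*√30)*(-453) = -74292 - 453*I*√30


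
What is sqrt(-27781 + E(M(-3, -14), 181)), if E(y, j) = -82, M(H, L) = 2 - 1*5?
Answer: I*sqrt(27863) ≈ 166.92*I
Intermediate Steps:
M(H, L) = -3 (M(H, L) = 2 - 5 = -3)
sqrt(-27781 + E(M(-3, -14), 181)) = sqrt(-27781 - 82) = sqrt(-27863) = I*sqrt(27863)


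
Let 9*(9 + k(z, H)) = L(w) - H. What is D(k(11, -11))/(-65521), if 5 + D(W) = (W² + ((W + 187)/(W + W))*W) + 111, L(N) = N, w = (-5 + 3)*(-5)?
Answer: -4331/1179378 ≈ -0.0036723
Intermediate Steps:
w = 10 (w = -2*(-5) = 10)
k(z, H) = -71/9 - H/9 (k(z, H) = -9 + (10 - H)/9 = -9 + (10/9 - H/9) = -71/9 - H/9)
D(W) = 399/2 + W² + W/2 (D(W) = -5 + ((W² + ((W + 187)/(W + W))*W) + 111) = -5 + ((W² + ((187 + W)/((2*W)))*W) + 111) = -5 + ((W² + ((187 + W)*(1/(2*W)))*W) + 111) = -5 + ((W² + ((187 + W)/(2*W))*W) + 111) = -5 + ((W² + (187/2 + W/2)) + 111) = -5 + ((187/2 + W² + W/2) + 111) = -5 + (409/2 + W² + W/2) = 399/2 + W² + W/2)
D(k(11, -11))/(-65521) = (399/2 + (-71/9 - ⅑*(-11))² + (-71/9 - ⅑*(-11))/2)/(-65521) = (399/2 + (-71/9 + 11/9)² + (-71/9 + 11/9)/2)*(-1/65521) = (399/2 + (-20/3)² + (½)*(-20/3))*(-1/65521) = (399/2 + 400/9 - 10/3)*(-1/65521) = (4331/18)*(-1/65521) = -4331/1179378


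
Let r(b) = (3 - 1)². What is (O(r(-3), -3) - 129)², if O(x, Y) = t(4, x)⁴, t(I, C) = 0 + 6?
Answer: 1361889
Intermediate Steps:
t(I, C) = 6
r(b) = 4 (r(b) = 2² = 4)
O(x, Y) = 1296 (O(x, Y) = 6⁴ = 1296)
(O(r(-3), -3) - 129)² = (1296 - 129)² = 1167² = 1361889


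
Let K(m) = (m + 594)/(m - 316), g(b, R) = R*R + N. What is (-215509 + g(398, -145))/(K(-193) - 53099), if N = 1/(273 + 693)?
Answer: 95626615387/26108847072 ≈ 3.6626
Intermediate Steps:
N = 1/966 ≈ 0.0010352
g(b, R) = 1/966 + R**2 (g(b, R) = R*R + 1/966 = R**2 + 1/966 = 1/966 + R**2)
K(m) = (594 + m)/(-316 + m)
(-215509 + g(398, -145))/(K(-193) - 53099) = (-215509 + (1/966 + (-145)**2))/((594 - 193)/(-316 - 193) - 53099) = (-215509 + (1/966 + 21025))/(401/(-509) - 53099) = (-215509 + 20310151/966)/(-1/509*401 - 53099) = -187871543/(966*(-401/509 - 53099)) = -187871543/(966*(-27027792/509)) = -187871543/966*(-509/27027792) = 95626615387/26108847072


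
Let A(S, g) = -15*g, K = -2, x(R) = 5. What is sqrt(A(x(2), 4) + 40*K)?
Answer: 2*I*sqrt(35) ≈ 11.832*I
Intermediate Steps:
sqrt(A(x(2), 4) + 40*K) = sqrt(-15*4 + 40*(-2)) = sqrt(-60 - 80) = sqrt(-140) = 2*I*sqrt(35)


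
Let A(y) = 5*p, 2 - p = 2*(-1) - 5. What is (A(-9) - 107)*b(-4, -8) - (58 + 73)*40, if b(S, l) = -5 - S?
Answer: -5178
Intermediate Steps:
p = 9 (p = 2 - (2*(-1) - 5) = 2 - (-2 - 5) = 2 - 1*(-7) = 2 + 7 = 9)
A(y) = 45 (A(y) = 5*9 = 45)
(A(-9) - 107)*b(-4, -8) - (58 + 73)*40 = (45 - 107)*(-5 - 1*(-4)) - (58 + 73)*40 = -62*(-5 + 4) - 131*40 = -62*(-1) - 1*5240 = 62 - 5240 = -5178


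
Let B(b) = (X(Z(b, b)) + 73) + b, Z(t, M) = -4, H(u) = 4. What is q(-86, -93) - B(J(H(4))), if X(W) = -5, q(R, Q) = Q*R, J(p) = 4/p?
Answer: 7929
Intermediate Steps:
B(b) = 68 + b (B(b) = (-5 + 73) + b = 68 + b)
q(-86, -93) - B(J(H(4))) = -93*(-86) - (68 + 4/4) = 7998 - (68 + 4*(1/4)) = 7998 - (68 + 1) = 7998 - 1*69 = 7998 - 69 = 7929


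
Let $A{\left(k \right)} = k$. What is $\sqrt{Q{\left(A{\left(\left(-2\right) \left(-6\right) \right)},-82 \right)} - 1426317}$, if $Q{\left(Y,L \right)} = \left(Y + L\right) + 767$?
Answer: $2 i \sqrt{356405} \approx 1194.0 i$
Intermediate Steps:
$Q{\left(Y,L \right)} = 767 + L + Y$ ($Q{\left(Y,L \right)} = \left(L + Y\right) + 767 = 767 + L + Y$)
$\sqrt{Q{\left(A{\left(\left(-2\right) \left(-6\right) \right)},-82 \right)} - 1426317} = \sqrt{\left(767 - 82 - -12\right) - 1426317} = \sqrt{\left(767 - 82 + 12\right) - 1426317} = \sqrt{697 - 1426317} = \sqrt{-1425620} = 2 i \sqrt{356405}$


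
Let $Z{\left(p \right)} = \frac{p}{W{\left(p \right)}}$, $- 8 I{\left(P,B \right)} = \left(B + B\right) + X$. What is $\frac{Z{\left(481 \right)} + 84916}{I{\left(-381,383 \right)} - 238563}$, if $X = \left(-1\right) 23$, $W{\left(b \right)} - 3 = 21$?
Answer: $- \frac{2038465}{5727741} \approx -0.35589$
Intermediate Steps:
$W{\left(b \right)} = 24$ ($W{\left(b \right)} = 3 + 21 = 24$)
$X = -23$
$I{\left(P,B \right)} = \frac{23}{8} - \frac{B}{4}$ ($I{\left(P,B \right)} = - \frac{\left(B + B\right) - 23}{8} = - \frac{2 B - 23}{8} = - \frac{-23 + 2 B}{8} = \frac{23}{8} - \frac{B}{4}$)
$Z{\left(p \right)} = \frac{p}{24}$
$\frac{Z{\left(481 \right)} + 84916}{I{\left(-381,383 \right)} - 238563} = \frac{\frac{1}{24} \cdot 481 + 84916}{\left(\frac{23}{8} - \frac{383}{4}\right) - 238563} = \frac{\frac{481}{24} + 84916}{\left(\frac{23}{8} - \frac{383}{4}\right) - 238563} = \frac{2038465}{24 \left(- \frac{743}{8} - 238563\right)} = \frac{2038465}{24 \left(- \frac{1909247}{8}\right)} = \frac{2038465}{24} \left(- \frac{8}{1909247}\right) = - \frac{2038465}{5727741}$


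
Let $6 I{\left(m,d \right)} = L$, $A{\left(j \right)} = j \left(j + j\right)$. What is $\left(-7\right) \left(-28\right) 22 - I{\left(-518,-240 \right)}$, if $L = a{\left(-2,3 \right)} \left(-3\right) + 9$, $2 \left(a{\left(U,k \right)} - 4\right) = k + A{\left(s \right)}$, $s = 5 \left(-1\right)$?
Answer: $\frac{17303}{4} \approx 4325.8$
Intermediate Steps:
$s = -5$
$A{\left(j \right)} = 2 j^{2}$ ($A{\left(j \right)} = j 2 j = 2 j^{2}$)
$a{\left(U,k \right)} = 29 + \frac{k}{2}$ ($a{\left(U,k \right)} = 4 + \frac{k + 2 \left(-5\right)^{2}}{2} = 4 + \frac{k + 2 \cdot 25}{2} = 4 + \frac{k + 50}{2} = 4 + \frac{50 + k}{2} = 4 + \left(25 + \frac{k}{2}\right) = 29 + \frac{k}{2}$)
$L = - \frac{165}{2}$ ($L = \left(29 + \frac{1}{2} \cdot 3\right) \left(-3\right) + 9 = \left(29 + \frac{3}{2}\right) \left(-3\right) + 9 = \frac{61}{2} \left(-3\right) + 9 = - \frac{183}{2} + 9 = - \frac{165}{2} \approx -82.5$)
$I{\left(m,d \right)} = - \frac{55}{4}$ ($I{\left(m,d \right)} = \frac{1}{6} \left(- \frac{165}{2}\right) = - \frac{55}{4}$)
$\left(-7\right) \left(-28\right) 22 - I{\left(-518,-240 \right)} = \left(-7\right) \left(-28\right) 22 - - \frac{55}{4} = 196 \cdot 22 + \frac{55}{4} = 4312 + \frac{55}{4} = \frac{17303}{4}$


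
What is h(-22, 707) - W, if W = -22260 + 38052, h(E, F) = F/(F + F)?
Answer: -31583/2 ≈ -15792.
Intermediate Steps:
h(E, F) = ½ (h(E, F) = F/((2*F)) = F*(1/(2*F)) = ½)
W = 15792
h(-22, 707) - W = ½ - 1*15792 = ½ - 15792 = -31583/2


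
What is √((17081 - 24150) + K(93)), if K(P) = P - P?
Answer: I*√7069 ≈ 84.077*I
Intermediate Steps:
K(P) = 0
√((17081 - 24150) + K(93)) = √((17081 - 24150) + 0) = √(-7069 + 0) = √(-7069) = I*√7069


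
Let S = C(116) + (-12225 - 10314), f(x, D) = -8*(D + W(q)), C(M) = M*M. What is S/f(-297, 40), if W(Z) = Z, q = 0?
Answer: 9083/320 ≈ 28.384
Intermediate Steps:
C(M) = M²
f(x, D) = -8*D (f(x, D) = -8*(D + 0) = -8*D)
S = -9083 (S = 116² + (-12225 - 10314) = 13456 - 22539 = -9083)
S/f(-297, 40) = -9083/((-8*40)) = -9083/(-320) = -9083*(-1/320) = 9083/320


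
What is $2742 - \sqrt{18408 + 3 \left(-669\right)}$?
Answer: $2742 - \sqrt{16401} \approx 2613.9$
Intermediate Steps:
$2742 - \sqrt{18408 + 3 \left(-669\right)} = 2742 - \sqrt{18408 - 2007} = 2742 - \sqrt{16401}$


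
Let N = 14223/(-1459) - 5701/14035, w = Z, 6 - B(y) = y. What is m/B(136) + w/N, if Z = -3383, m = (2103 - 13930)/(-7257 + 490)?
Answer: 30469246437935511/91462377213220 ≈ 333.13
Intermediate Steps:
B(y) = 6 - y
m = 11827/6767 (m = -11827/(-6767) = -11827*(-1/6767) = 11827/6767 ≈ 1.7477)
w = -3383
N = -207937564/20477065 (N = 14223*(-1/1459) - 5701*1/14035 = -14223/1459 - 5701/14035 = -207937564/20477065 ≈ -10.155)
m/B(136) + w/N = 11827/(6767*(6 - 1*136)) - 3383/(-207937564/20477065) = 11827/(6767*(6 - 136)) - 3383*(-20477065/207937564) = (11827/6767)/(-130) + 69273910895/207937564 = (11827/6767)*(-1/130) + 69273910895/207937564 = -11827/879710 + 69273910895/207937564 = 30469246437935511/91462377213220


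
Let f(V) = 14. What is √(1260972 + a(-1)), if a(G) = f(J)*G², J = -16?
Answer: √1260986 ≈ 1122.9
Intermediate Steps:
a(G) = 14*G²
√(1260972 + a(-1)) = √(1260972 + 14*(-1)²) = √(1260972 + 14*1) = √(1260972 + 14) = √1260986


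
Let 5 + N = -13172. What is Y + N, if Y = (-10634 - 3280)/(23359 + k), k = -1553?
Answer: -143675788/10903 ≈ -13178.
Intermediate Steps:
Y = -6957/10903 (Y = (-10634 - 3280)/(23359 - 1553) = -13914/21806 = -13914*1/21806 = -6957/10903 ≈ -0.63808)
N = -13177 (N = -5 - 13172 = -13177)
Y + N = -6957/10903 - 13177 = -143675788/10903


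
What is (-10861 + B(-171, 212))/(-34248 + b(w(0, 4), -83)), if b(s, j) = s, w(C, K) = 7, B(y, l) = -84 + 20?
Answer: 10925/34241 ≈ 0.31906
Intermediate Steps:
B(y, l) = -64
(-10861 + B(-171, 212))/(-34248 + b(w(0, 4), -83)) = (-10861 - 64)/(-34248 + 7) = -10925/(-34241) = -10925*(-1/34241) = 10925/34241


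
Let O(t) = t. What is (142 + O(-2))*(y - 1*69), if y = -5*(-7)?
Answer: -4760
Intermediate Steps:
y = 35
(142 + O(-2))*(y - 1*69) = (142 - 2)*(35 - 1*69) = 140*(35 - 69) = 140*(-34) = -4760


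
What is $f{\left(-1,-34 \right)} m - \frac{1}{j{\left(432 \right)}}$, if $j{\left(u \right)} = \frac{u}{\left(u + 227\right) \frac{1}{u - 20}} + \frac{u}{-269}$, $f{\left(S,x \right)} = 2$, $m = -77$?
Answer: $- \frac{7329500503}{47593008} \approx -154.0$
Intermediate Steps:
$j{\left(u \right)} = - \frac{u}{269} + \frac{u \left(-20 + u\right)}{227 + u}$ ($j{\left(u \right)} = \frac{u}{\left(227 + u\right) \frac{1}{-20 + u}} + u \left(- \frac{1}{269}\right) = \frac{u}{\frac{1}{-20 + u} \left(227 + u\right)} - \frac{u}{269} = u \frac{-20 + u}{227 + u} - \frac{u}{269} = \frac{u \left(-20 + u\right)}{227 + u} - \frac{u}{269} = - \frac{u}{269} + \frac{u \left(-20 + u\right)}{227 + u}$)
$f{\left(-1,-34 \right)} m - \frac{1}{j{\left(432 \right)}} = 2 \left(-77\right) - \frac{1}{\frac{1}{269} \cdot 432 \frac{1}{227 + 432} \left(-5607 + 268 \cdot 432\right)} = -154 - \frac{1}{\frac{1}{269} \cdot 432 \cdot \frac{1}{659} \left(-5607 + 115776\right)} = -154 - \frac{1}{\frac{1}{269} \cdot 432 \cdot \frac{1}{659} \cdot 110169} = -154 - \frac{1}{\frac{47593008}{177271}} = -154 - \frac{177271}{47593008} = - \frac{7329500503}{47593008}$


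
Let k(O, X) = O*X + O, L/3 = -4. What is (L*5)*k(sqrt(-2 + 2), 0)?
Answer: 0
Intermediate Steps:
L = -12 (L = 3*(-4) = -12)
k(O, X) = O + O*X
(L*5)*k(sqrt(-2 + 2), 0) = (-12*5)*(sqrt(-2 + 2)*(1 + 0)) = -60*sqrt(0) = -0 = -60*0 = 0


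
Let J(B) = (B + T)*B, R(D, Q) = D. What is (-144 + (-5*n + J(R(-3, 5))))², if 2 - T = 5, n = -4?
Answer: 11236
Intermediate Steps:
T = -3 (T = 2 - 1*5 = 2 - 5 = -3)
J(B) = B*(-3 + B) (J(B) = (B - 3)*B = (-3 + B)*B = B*(-3 + B))
(-144 + (-5*n + J(R(-3, 5))))² = (-144 + (-5*(-4) - 3*(-3 - 3)))² = (-144 + (20 - 3*(-6)))² = (-144 + (20 + 18))² = (-144 + 38)² = (-106)² = 11236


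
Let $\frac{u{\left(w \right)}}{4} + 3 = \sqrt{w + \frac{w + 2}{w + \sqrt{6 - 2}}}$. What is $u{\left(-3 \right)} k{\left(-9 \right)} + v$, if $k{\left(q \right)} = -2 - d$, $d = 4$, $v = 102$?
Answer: $174 - 24 i \sqrt{2} \approx 174.0 - 33.941 i$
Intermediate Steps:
$k{\left(q \right)} = -6$ ($k{\left(q \right)} = -2 - 4 = -6$)
$u{\left(w \right)} = -12 + 4 \sqrt{1 + w}$ ($u{\left(w \right)} = -12 + 4 \sqrt{w + \frac{w + 2}{w + \sqrt{6 - 2}}} = -12 + 4 \sqrt{w + \frac{2 + w}{w + \sqrt{4}}} = -12 + 4 \sqrt{w + \frac{2 + w}{w + 2}} = -12 + 4 \sqrt{w + \frac{2 + w}{2 + w}} = -12 + 4 \sqrt{w + 1} = -12 + 4 \sqrt{1 + w}$)
$u{\left(-3 \right)} k{\left(-9 \right)} + v = \left(-12 + 4 \sqrt{\frac{2 - 3 - 3 \left(2 - 3\right)}{2 - 3}}\right) \left(-6\right) + 102 = \left(-12 + 4 \sqrt{\frac{2 - 3 - -3}{-1}}\right) \left(-6\right) + 102 = \left(-12 + 4 \sqrt{- (2 - 3 + 3)}\right) \left(-6\right) + 102 = \left(-12 + 4 \sqrt{\left(-1\right) 2}\right) \left(-6\right) + 102 = \left(-12 + 4 \sqrt{-2}\right) \left(-6\right) + 102 = \left(-12 + 4 i \sqrt{2}\right) \left(-6\right) + 102 = \left(72 - 24 i \sqrt{2}\right) + 102 = 174 - 24 i \sqrt{2}$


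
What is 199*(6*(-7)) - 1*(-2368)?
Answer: -5990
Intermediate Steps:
199*(6*(-7)) - 1*(-2368) = 199*(-42) + 2368 = -8358 + 2368 = -5990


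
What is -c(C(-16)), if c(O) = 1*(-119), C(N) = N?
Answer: 119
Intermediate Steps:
c(O) = -119
-c(C(-16)) = -1*(-119) = 119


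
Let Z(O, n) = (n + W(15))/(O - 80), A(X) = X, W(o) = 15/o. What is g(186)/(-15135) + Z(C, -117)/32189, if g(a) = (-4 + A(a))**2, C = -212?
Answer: -77834236913/35564177595 ≈ -2.1886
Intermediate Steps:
Z(O, n) = (1 + n)/(-80 + O) (Z(O, n) = (n + 15/15)/(O - 80) = (n + 15*(1/15))/(-80 + O) = (n + 1)/(-80 + O) = (1 + n)/(-80 + O))
g(a) = (-4 + a)**2
g(186)/(-15135) + Z(C, -117)/32189 = (-4 + 186)**2/(-15135) + ((1 - 117)/(-80 - 212))/32189 = 182**2*(-1/15135) + (-116/(-292))*(1/32189) = 33124*(-1/15135) - 1/292*(-116)*(1/32189) = -33124/15135 + (29/73)*(1/32189) = -33124/15135 + 29/2349797 = -77834236913/35564177595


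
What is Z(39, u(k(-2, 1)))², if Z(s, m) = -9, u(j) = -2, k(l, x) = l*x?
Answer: 81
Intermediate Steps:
Z(39, u(k(-2, 1)))² = (-9)² = 81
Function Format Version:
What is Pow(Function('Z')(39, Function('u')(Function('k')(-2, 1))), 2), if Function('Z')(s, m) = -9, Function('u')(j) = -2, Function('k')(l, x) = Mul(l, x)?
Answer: 81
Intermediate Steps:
Pow(Function('Z')(39, Function('u')(Function('k')(-2, 1))), 2) = Pow(-9, 2) = 81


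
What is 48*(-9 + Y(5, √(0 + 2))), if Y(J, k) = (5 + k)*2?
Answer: 48 + 96*√2 ≈ 183.76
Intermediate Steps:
Y(J, k) = 10 + 2*k
48*(-9 + Y(5, √(0 + 2))) = 48*(-9 + (10 + 2*√(0 + 2))) = 48*(-9 + (10 + 2*√2)) = 48*(1 + 2*√2) = 48 + 96*√2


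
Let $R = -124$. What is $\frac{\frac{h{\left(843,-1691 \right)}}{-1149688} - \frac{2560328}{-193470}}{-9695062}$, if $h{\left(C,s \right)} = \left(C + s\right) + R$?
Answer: $- \frac{367970803813}{269559246546714540} \approx -1.3651 \cdot 10^{-6}$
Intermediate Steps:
$h{\left(C,s \right)} = -124 + C + s$ ($h{\left(C,s \right)} = \left(C + s\right) - 124 = -124 + C + s$)
$\frac{\frac{h{\left(843,-1691 \right)}}{-1149688} - \frac{2560328}{-193470}}{-9695062} = \frac{\frac{-124 + 843 - 1691}{-1149688} - \frac{2560328}{-193470}}{-9695062} = \left(\left(-972\right) \left(- \frac{1}{1149688}\right) - - \frac{1280164}{96735}\right) \left(- \frac{1}{9695062}\right) = \left(\frac{243}{287422} + \frac{1280164}{96735}\right) \left(- \frac{1}{9695062}\right) = \frac{367970803813}{27803767170} \left(- \frac{1}{9695062}\right) = - \frac{367970803813}{269559246546714540}$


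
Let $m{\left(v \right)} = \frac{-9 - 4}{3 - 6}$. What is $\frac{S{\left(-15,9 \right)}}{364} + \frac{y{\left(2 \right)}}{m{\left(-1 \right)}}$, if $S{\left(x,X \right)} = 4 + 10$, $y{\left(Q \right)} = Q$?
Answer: $\frac{1}{2} \approx 0.5$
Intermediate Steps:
$m{\left(v \right)} = \frac{13}{3}$ ($m{\left(v \right)} = - \frac{13}{-3} = \left(-13\right) \left(- \frac{1}{3}\right) = \frac{13}{3}$)
$S{\left(x,X \right)} = 14$
$\frac{S{\left(-15,9 \right)}}{364} + \frac{y{\left(2 \right)}}{m{\left(-1 \right)}} = \frac{14}{364} + \frac{2}{\frac{13}{3}} = 14 \cdot \frac{1}{364} + 2 \cdot \frac{3}{13} = \frac{1}{26} + \frac{6}{13} = \frac{1}{2}$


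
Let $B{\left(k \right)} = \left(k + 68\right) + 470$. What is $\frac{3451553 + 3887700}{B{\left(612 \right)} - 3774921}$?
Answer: $- \frac{7339253}{3773771} \approx -1.9448$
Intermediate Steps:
$B{\left(k \right)} = 538 + k$ ($B{\left(k \right)} = \left(68 + k\right) + 470 = 538 + k$)
$\frac{3451553 + 3887700}{B{\left(612 \right)} - 3774921} = \frac{3451553 + 3887700}{\left(538 + 612\right) - 3774921} = \frac{7339253}{1150 - 3774921} = \frac{7339253}{-3773771} = 7339253 \left(- \frac{1}{3773771}\right) = - \frac{7339253}{3773771}$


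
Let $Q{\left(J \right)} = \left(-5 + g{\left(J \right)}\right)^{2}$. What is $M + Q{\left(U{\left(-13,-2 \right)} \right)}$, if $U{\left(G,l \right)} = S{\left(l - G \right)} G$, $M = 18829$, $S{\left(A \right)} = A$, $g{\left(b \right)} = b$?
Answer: $40733$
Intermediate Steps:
$U{\left(G,l \right)} = G \left(l - G\right)$ ($U{\left(G,l \right)} = \left(l - G\right) G = G \left(l - G\right)$)
$Q{\left(J \right)} = \left(-5 + J\right)^{2}$
$M + Q{\left(U{\left(-13,-2 \right)} \right)} = 18829 + \left(-5 - 13 \left(-2 - -13\right)\right)^{2} = 18829 + \left(-5 - 13 \left(-2 + 13\right)\right)^{2} = 18829 + \left(-5 - 143\right)^{2} = 18829 + \left(-148\right)^{2} = 18829 + 21904 = 40733$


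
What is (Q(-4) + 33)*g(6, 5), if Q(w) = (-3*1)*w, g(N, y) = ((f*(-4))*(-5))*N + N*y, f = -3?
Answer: -14850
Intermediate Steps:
g(N, y) = -60*N + N*y (g(N, y) = (-3*(-4)*(-5))*N + N*y = (12*(-5))*N + N*y = -60*N + N*y)
Q(w) = -3*w
(Q(-4) + 33)*g(6, 5) = (-3*(-4) + 33)*(6*(-60 + 5)) = (12 + 33)*(6*(-55)) = 45*(-330) = -14850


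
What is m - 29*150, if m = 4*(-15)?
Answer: -4410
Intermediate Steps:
m = -60
m - 29*150 = -60 - 29*150 = -60 - 4350 = -4410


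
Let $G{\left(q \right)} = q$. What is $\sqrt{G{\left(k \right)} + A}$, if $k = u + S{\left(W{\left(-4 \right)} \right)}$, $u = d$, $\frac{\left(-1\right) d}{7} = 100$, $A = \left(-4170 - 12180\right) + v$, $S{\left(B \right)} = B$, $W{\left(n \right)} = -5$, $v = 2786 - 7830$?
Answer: $7 i \sqrt{451} \approx 148.66 i$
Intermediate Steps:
$v = -5044$
$A = -21394$ ($A = \left(-4170 - 12180\right) - 5044 = -16350 - 5044 = -21394$)
$d = -700$ ($d = \left(-7\right) 100 = -700$)
$u = -700$
$k = -705$ ($k = -700 - 5 = -705$)
$\sqrt{G{\left(k \right)} + A} = \sqrt{-705 - 21394} = \sqrt{-22099} = 7 i \sqrt{451}$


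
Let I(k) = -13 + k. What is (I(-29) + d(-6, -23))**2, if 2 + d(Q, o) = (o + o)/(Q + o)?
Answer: 1512900/841 ≈ 1798.9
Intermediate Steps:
d(Q, o) = -2 + 2*o/(Q + o) (d(Q, o) = -2 + (o + o)/(Q + o) = -2 + (2*o)/(Q + o) = -2 + 2*o/(Q + o))
(I(-29) + d(-6, -23))**2 = ((-13 - 29) - 2*(-6)/(-6 - 23))**2 = (-42 - 2*(-6)/(-29))**2 = (-42 - 2*(-6)*(-1/29))**2 = (-42 - 12/29)**2 = (-1230/29)**2 = 1512900/841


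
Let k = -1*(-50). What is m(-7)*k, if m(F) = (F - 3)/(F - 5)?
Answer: 125/3 ≈ 41.667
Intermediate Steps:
m(F) = (-3 + F)/(-5 + F)
k = 50
m(-7)*k = ((-3 - 7)/(-5 - 7))*50 = (-10/(-12))*50 = -1/12*(-10)*50 = (⅚)*50 = 125/3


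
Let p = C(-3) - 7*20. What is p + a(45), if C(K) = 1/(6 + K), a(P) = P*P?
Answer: 5656/3 ≈ 1885.3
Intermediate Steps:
a(P) = P²
p = -419/3 (p = 1/(6 - 3) - 7*20 = 1/3 - 140 = ⅓ - 140 = -419/3 ≈ -139.67)
p + a(45) = -419/3 + 45² = -419/3 + 2025 = 5656/3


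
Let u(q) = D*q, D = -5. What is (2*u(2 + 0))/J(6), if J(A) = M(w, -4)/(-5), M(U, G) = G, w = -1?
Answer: -25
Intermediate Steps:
u(q) = -5*q
J(A) = ⅘ (J(A) = -4/(-5) = -4*(-⅕) = ⅘)
(2*u(2 + 0))/J(6) = (2*(-5*(2 + 0)))/(⅘) = (2*(-5*2))*(5/4) = (2*(-10))*(5/4) = -20*5/4 = -25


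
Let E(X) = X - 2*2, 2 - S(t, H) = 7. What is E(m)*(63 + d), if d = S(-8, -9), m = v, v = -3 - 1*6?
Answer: -754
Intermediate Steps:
v = -9 (v = -3 - 6 = -9)
S(t, H) = -5 (S(t, H) = 2 - 1*7 = 2 - 7 = -5)
m = -9
d = -5
E(X) = -4 + X (E(X) = X - 1*4 = X - 4 = -4 + X)
E(m)*(63 + d) = (-4 - 9)*(63 - 5) = -13*58 = -754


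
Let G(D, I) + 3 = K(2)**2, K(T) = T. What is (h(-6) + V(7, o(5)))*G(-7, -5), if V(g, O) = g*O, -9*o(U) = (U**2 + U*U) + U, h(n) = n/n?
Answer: -376/9 ≈ -41.778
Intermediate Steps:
h(n) = 1
G(D, I) = 1 (G(D, I) = -3 + 2**2 = -3 + 4 = 1)
o(U) = -2*U**2/9 - U/9 (o(U) = -((U**2 + U*U) + U)/9 = -((U**2 + U**2) + U)/9 = -(2*U**2 + U)/9 = -(U + 2*U**2)/9 = -2*U**2/9 - U/9)
V(g, O) = O*g
(h(-6) + V(7, o(5)))*G(-7, -5) = (1 - 1/9*5*(1 + 2*5)*7)*1 = (1 - 1/9*5*(1 + 10)*7)*1 = (1 - 1/9*5*11*7)*1 = (1 - 55/9*7)*1 = (1 - 385/9)*1 = -376/9*1 = -376/9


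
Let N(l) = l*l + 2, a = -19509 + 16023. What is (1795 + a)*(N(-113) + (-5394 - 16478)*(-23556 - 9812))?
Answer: -1234155494897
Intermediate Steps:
a = -3486
N(l) = 2 + l**2 (N(l) = l**2 + 2 = 2 + l**2)
(1795 + a)*(N(-113) + (-5394 - 16478)*(-23556 - 9812)) = (1795 - 3486)*((2 + (-113)**2) + (-5394 - 16478)*(-23556 - 9812)) = -1691*((2 + 12769) - 21872*(-33368)) = -1691*(12771 + 729824896) = -1691*729837667 = -1234155494897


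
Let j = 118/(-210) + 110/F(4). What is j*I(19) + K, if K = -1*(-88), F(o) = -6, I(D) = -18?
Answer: 14984/35 ≈ 428.11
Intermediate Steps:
K = 88
j = -1984/105 (j = 118/(-210) + 110/(-6) = 118*(-1/210) + 110*(-1/6) = -59/105 - 55/3 = -1984/105 ≈ -18.895)
j*I(19) + K = -1984/105*(-18) + 88 = 11904/35 + 88 = 14984/35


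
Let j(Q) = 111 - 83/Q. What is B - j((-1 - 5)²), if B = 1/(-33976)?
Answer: -33237031/305784 ≈ -108.69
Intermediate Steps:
B = -1/33976 ≈ -2.9433e-5
B - j((-1 - 5)²) = -1/33976 - (111 - 83/(-1 - 5)²) = -1/33976 - (111 - 83/((-6)²)) = -1/33976 - (111 - 83/36) = -1/33976 - 1*3913/36 = -1/33976 - 3913/36 = -33237031/305784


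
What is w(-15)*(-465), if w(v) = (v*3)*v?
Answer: -313875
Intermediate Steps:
w(v) = 3*v² (w(v) = (3*v)*v = 3*v²)
w(-15)*(-465) = (3*(-15)²)*(-465) = (3*225)*(-465) = 675*(-465) = -313875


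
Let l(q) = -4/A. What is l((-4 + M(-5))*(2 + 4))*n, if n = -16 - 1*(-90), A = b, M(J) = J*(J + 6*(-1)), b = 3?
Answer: -296/3 ≈ -98.667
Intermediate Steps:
M(J) = J*(-6 + J) (M(J) = J*(J - 6) = J*(-6 + J))
A = 3
l(q) = -4/3
n = 74 (n = -16 + 90 = 74)
l((-4 + M(-5))*(2 + 4))*n = -4/3*74 = -296/3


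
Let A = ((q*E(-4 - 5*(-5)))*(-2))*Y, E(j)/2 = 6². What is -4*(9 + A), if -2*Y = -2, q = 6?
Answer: 3420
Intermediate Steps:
E(j) = 72 (E(j) = 2*6² = 2*36 = 72)
Y = 1 (Y = -½*(-2) = 1)
A = -864 (A = ((6*72)*(-2))*1 = (432*(-2))*1 = -864*1 = -864)
-4*(9 + A) = -4*(9 - 864) = -4*(-855) = 3420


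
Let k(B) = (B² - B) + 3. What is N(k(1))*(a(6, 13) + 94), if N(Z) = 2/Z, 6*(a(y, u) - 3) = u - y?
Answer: 589/9 ≈ 65.444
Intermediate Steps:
k(B) = 3 + B² - B
a(y, u) = 3 - y/6 + u/6 (a(y, u) = 3 + (u - y)/6 = 3 + (-y/6 + u/6) = 3 - y/6 + u/6)
N(k(1))*(a(6, 13) + 94) = (2/(3 + 1² - 1*1))*((3 - ⅙*6 + (⅙)*13) + 94) = (2/(3 + 1 - 1))*((3 - 1 + 13/6) + 94) = (2/3)*(25/6 + 94) = (2*(⅓))*(589/6) = (⅔)*(589/6) = 589/9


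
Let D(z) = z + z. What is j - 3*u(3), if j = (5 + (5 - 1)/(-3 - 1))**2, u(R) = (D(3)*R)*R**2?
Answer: -470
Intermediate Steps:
D(z) = 2*z
u(R) = 6*R**3 (u(R) = ((2*3)*R)*R**2 = (6*R)*R**2 = 6*R**3)
j = 16 (j = (5 + 4/(-4))**2 = (5 + 4*(-1/4))**2 = (5 - 1)**2 = 4**2 = 16)
j - 3*u(3) = 16 - 18*3**3 = 16 - 18*27 = 16 - 3*162 = 16 - 486 = -470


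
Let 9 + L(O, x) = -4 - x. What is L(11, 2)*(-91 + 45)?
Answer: 690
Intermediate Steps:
L(O, x) = -13 - x (L(O, x) = -9 + (-4 - x) = -13 - x)
L(11, 2)*(-91 + 45) = (-13 - 1*2)*(-91 + 45) = (-13 - 2)*(-46) = -15*(-46) = 690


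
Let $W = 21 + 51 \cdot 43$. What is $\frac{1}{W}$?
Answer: $\frac{1}{2214} \approx 0.00045167$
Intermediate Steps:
$W = 2214$ ($W = 21 + 2193 = 2214$)
$\frac{1}{W} = \frac{1}{2214}$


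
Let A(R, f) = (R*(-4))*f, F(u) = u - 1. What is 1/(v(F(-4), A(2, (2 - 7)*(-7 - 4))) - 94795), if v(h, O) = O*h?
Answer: -1/92595 ≈ -1.0800e-5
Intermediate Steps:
F(u) = -1 + u
A(R, f) = -4*R*f (A(R, f) = (-4*R)*f = -4*R*f)
1/(v(F(-4), A(2, (2 - 7)*(-7 - 4))) - 94795) = 1/((-4*2*(2 - 7)*(-7 - 4))*(-1 - 4) - 94795) = 1/(-4*2*(-5*(-11))*(-5) - 94795) = 1/(-4*2*55*(-5) - 94795) = 1/(-440*(-5) - 94795) = 1/(2200 - 94795) = 1/(-92595) = -1/92595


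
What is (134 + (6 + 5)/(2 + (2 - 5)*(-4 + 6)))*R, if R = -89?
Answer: -46725/4 ≈ -11681.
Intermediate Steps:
(134 + (6 + 5)/(2 + (2 - 5)*(-4 + 6)))*R = (134 + (6 + 5)/(2 + (2 - 5)*(-4 + 6)))*(-89) = (134 + 11/(2 - 3*2))*(-89) = (134 + 11/(2 - 6))*(-89) = (134 + 11/(-4))*(-89) = (134 - ¼*11)*(-89) = (134 - 11/4)*(-89) = (525/4)*(-89) = -46725/4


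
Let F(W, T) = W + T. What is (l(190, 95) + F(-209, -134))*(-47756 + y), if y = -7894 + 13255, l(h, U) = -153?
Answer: 21027920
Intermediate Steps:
F(W, T) = T + W
y = 5361
(l(190, 95) + F(-209, -134))*(-47756 + y) = (-153 + (-134 - 209))*(-47756 + 5361) = (-153 - 343)*(-42395) = -496*(-42395) = 21027920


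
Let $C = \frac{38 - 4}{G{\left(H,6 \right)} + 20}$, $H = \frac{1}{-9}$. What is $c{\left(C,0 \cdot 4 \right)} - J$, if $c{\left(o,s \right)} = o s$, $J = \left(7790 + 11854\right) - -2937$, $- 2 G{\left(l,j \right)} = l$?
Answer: $-22581$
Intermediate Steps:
$H = - \frac{1}{9} \approx -0.11111$
$G{\left(l,j \right)} = - \frac{l}{2}$
$C = \frac{612}{361}$ ($C = \frac{38 - 4}{\left(- \frac{1}{2}\right) \left(- \frac{1}{9}\right) + 20} = \frac{34}{\frac{1}{18} + 20} = \frac{34}{\frac{361}{18}} = 34 \cdot \frac{18}{361} = \frac{612}{361} \approx 1.6953$)
$J = 22581$ ($J = 19644 + 2937 = 22581$)
$c{\left(C,0 \cdot 4 \right)} - J = \frac{612 \cdot 0 \cdot 4}{361} - 22581 = \frac{612}{361} \cdot 0 - 22581 = 0 - 22581 = -22581$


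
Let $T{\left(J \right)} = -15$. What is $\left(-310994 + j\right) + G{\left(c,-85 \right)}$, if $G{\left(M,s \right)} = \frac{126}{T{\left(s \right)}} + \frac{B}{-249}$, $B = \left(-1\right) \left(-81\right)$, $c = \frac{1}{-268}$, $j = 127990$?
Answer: $- \frac{75950281}{415} \approx -1.8301 \cdot 10^{5}$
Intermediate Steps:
$c = - \frac{1}{268} \approx -0.0037313$
$B = 81$
$G{\left(M,s \right)} = - \frac{3621}{415}$ ($G{\left(M,s \right)} = \frac{126}{-15} + \frac{81}{-249} = 126 \left(- \frac{1}{15}\right) + 81 \left(- \frac{1}{249}\right) = - \frac{42}{5} - \frac{27}{83} = - \frac{3621}{415}$)
$\left(-310994 + j\right) + G{\left(c,-85 \right)} = \left(-310994 + 127990\right) - \frac{3621}{415} = -183004 - \frac{3621}{415} = - \frac{75950281}{415}$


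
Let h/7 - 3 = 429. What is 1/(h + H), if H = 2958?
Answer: 1/5982 ≈ 0.00016717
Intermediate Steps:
h = 3024 (h = 21 + 7*429 = 21 + 3003 = 3024)
1/(h + H) = 1/(3024 + 2958) = 1/5982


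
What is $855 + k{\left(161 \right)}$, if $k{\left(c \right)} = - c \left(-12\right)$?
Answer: $2787$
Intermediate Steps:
$k{\left(c \right)} = 12 c$ ($k{\left(c \right)} = - \left(-12\right) c = 12 c$)
$855 + k{\left(161 \right)} = 855 + 12 \cdot 161 = 855 + 1932 = 2787$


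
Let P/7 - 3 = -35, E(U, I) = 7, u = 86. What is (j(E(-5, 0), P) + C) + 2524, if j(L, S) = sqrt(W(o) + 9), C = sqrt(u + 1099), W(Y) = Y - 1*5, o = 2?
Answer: 2524 + sqrt(6) + sqrt(1185) ≈ 2560.9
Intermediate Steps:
P = -224 (P = 21 + 7*(-35) = 21 - 245 = -224)
W(Y) = -5 + Y (W(Y) = Y - 5 = -5 + Y)
C = sqrt(1185) (C = sqrt(86 + 1099) = sqrt(1185) ≈ 34.424)
j(L, S) = sqrt(6) (j(L, S) = sqrt((-5 + 2) + 9) = sqrt(-3 + 9) = sqrt(6))
(j(E(-5, 0), P) + C) + 2524 = (sqrt(6) + sqrt(1185)) + 2524 = 2524 + sqrt(6) + sqrt(1185)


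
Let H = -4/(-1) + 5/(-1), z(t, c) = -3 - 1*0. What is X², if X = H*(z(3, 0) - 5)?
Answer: 64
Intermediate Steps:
z(t, c) = -3 (z(t, c) = -3 + 0 = -3)
H = -1 (H = -4*(-1) + 5*(-1) = 4 - 5 = -1)
X = 8 (X = -(-3 - 5) = -1*(-8) = 8)
X² = 8² = 64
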